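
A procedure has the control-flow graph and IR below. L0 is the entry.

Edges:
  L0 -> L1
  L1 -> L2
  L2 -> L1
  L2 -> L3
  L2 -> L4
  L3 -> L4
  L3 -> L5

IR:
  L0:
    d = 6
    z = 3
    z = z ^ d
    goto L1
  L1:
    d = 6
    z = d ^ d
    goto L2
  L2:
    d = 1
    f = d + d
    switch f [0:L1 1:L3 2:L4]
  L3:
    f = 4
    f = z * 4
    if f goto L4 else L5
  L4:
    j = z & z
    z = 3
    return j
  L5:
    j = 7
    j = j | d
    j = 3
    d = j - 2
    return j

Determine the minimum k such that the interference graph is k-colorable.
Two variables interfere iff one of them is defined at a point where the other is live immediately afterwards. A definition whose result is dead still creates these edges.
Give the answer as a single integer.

def/use:
  L0: def={d,z} ue=∅
  L1: def={d,z} ue=∅
  L2: def={d,f} ue=∅
  L3: def={f} ue={z}
  L4: def={j,z} ue={z}
  L5: def={d,j} ue={d}

Backward fixpoint:
  live L0: ∅→∅
  live L1: ∅→{z}
  live L2: {z}→{d,z}
  live L3: {d,z}→{d,z}
  live L4: {z}→∅
  live L5: {d}→∅

Interfere edges:
  d — {f,j,z}
  f — {d,z}
  j — {d,z}
  z — {d,f,j}

Chromatic number:
  lower bound: {d,f,z} mutually conflict ⇒ χ ≥ 3
  3-colouring: R0={d}  R1={z}  R2={f,j}
  χ = 3

Answer: 3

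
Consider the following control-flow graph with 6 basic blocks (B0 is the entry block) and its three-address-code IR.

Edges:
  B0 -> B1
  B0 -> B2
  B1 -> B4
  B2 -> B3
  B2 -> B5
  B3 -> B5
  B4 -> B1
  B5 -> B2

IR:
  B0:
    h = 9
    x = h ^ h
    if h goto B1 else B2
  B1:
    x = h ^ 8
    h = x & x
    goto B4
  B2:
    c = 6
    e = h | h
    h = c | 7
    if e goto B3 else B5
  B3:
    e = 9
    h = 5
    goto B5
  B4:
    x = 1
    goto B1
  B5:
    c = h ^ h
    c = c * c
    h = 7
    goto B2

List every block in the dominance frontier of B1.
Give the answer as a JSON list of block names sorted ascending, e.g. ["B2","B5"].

Answer: ["B1"]

Working:
idom tree: B1←B0 B2←B0 B3←B2 B4←B1 B5←B2
Dom∩ at merges:
  B1: preds {B0,B4}: {B0} ∩ {B0,B1,B4} = {B0}; idom=B0
  B2: preds {B0,B5}: {B0} ∩ {B0,B2,B5} = {B0}; idom=B0
  B5: preds {B2,B3}: {B0,B2} ∩ {B0,B2,B3} = {B0,B2}; idom=B2

Frontier:
  B1←B0: walk · to B0
  B1←B4: walk B4→B1 to B0
  B2←B0: walk · to B0
  B2←B5: walk B5→B2 to B0
  B5←B2: walk · to B2
  B5←B3: walk B3 to B2
  B0: DF=∅
  B1: DF={B1}
  B2: DF={B2}
  B3: DF={B5}
  B4: DF={B1}
  B5: DF={B2}

DF(B1) = ["B1"]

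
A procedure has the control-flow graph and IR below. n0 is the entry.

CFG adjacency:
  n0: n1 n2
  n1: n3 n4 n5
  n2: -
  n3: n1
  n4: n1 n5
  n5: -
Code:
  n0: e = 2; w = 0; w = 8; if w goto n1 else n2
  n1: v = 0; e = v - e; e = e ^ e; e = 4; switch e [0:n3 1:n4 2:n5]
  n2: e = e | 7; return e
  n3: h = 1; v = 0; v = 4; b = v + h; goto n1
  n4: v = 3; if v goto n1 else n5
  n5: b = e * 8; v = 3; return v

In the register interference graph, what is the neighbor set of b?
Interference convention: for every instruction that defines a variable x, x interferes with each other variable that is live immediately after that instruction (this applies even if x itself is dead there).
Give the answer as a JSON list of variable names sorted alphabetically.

Block summaries:
  n0: def={e,w} ue=∅
  n1: def={e,v} ue={e}
  n2: def={e} ue={e}
  n3: def={b,h,v} ue=∅
  n4: def={v} ue=∅
  n5: def={b,v} ue={e}

Live sets:
  live n0: ∅→{e}
  live n1: {e}→{e}
  live n2: {e}→∅
  live n3: {e}→{e}
  live n4: {e}→{e}
  live n5: {e}→∅

Conflict graph:
  b — {e}
  e — {b,h,v,w}
  h — {e,v}
  v — {e,h}
  w — {e}

N(b) = ["e"]

Answer: ["e"]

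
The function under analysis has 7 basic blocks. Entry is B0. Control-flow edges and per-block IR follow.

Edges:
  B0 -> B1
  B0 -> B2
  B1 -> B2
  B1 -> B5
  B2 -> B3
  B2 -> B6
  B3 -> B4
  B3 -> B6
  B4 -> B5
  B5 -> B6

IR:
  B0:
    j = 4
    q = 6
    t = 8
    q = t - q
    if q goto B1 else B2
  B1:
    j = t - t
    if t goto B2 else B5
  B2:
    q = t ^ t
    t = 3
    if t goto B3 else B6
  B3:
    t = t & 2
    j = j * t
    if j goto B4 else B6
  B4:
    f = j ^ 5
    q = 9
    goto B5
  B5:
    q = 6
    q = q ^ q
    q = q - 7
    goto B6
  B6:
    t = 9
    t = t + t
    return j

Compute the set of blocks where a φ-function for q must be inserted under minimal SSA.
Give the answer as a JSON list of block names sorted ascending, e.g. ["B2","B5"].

Answer: ["B5", "B6"]

Analysis:
idom tree: B1←B0 B2←B0 B3←B2 B4←B3 B5←B0 B6←B0
Join-block Dom:
  B2: preds {B0,B1}: {B0} ∩ {B0,B1} = {B0}; idom=B0
  B5: preds {B1,B4}: {B0,B1} ∩ {B0,B2,B3,B4} = {B0}; idom=B0
  B6: preds {B2,B3,B5}: {B0,B2} ∩ {B0,B2,B3} ∩ {B0,B5} = {B0}; idom=B0

Frontier:
  join B2 pred B0: · stop@B0
  join B2 pred B1: B1 stop@B0
  join B5 pred B1: B1 stop@B0
  join B5 pred B4: B4→B3→B2 stop@B0
  join B6 pred B2: B2 stop@B0
  join B6 pred B3: B3→B2 stop@B0
  join B6 pred B5: B5 stop@B0
  DF(B0)=∅
  DF(B1)={B2,B5}
  DF(B2)={B5,B6}
  DF(B3)={B5,B6}
  DF(B4)={B5}
  DF(B5)={B6}
  DF(B6)=∅

φ for q: defs {B0,B2,B4,B5}
  DF⁺ = {B5,B6}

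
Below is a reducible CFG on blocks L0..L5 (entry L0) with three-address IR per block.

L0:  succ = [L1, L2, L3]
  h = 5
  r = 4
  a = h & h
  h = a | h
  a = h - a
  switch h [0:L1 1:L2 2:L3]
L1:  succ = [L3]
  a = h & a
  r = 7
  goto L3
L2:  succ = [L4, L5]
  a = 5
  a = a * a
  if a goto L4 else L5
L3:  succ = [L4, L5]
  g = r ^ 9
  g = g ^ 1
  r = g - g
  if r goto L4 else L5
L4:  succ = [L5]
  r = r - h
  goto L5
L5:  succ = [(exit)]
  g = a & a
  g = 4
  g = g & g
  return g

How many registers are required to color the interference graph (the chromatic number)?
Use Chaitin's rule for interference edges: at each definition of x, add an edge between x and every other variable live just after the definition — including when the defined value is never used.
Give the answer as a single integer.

Block summaries:
  L0: {a,h,r} / ∅
  L1: {a,r} / {a,h}
  L2: {a} / ∅
  L3: {g,r} / {r}
  L4: {r} / {h,r}
  L5: {g} / {a}

Liveness:
  L0: in=∅ out={a,h,r}
  L1: in={a,h} out={a,h,r}
  L2: in={h,r} out={a,h,r}
  L3: in={a,h,r} out={a,h,r}
  L4: in={a,h,r} out={a}
  L5: in={a} out=∅

Conflict graph:
  a↔{g,h,r}
  g↔{a,h}
  h↔{a,g,r}
  r↔{a,h}

Registers:
  {a,g,h} pairwise interfere (3-clique) ⇒ χ ≥ 3
  assign a→r0 g→r2 h→r1 r→r2 — no edge inside a register ⇒ χ ≤ 3
  χ = 3

Answer: 3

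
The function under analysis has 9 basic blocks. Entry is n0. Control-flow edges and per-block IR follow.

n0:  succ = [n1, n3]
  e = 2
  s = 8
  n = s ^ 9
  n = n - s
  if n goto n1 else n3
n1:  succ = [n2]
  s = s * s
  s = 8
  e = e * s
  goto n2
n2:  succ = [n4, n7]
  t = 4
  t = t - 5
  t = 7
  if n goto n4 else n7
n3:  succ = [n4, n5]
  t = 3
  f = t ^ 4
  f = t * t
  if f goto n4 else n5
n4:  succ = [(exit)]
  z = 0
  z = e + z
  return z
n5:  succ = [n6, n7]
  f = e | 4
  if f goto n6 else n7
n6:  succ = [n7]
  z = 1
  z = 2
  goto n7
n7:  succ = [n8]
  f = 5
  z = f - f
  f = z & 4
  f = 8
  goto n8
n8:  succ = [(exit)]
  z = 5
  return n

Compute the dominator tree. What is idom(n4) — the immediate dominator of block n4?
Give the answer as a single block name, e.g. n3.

idom tree: n1←n0 n2←n1 n3←n0 n4←n0 n5←n3 n6←n5 n7←n0 n8←n7
Dom at joins:
  n4: preds {n2,n3}: {n0,n1,n2} ∩ {n0,n3} = {n0}; idom=n0
  n7: preds {n2,n5,n6}: {n0,n1,n2} ∩ {n0,n3,n5} ∩ {n0,n3,n5,n6} = {n0}; idom=n0

idom(n4) = n0

Answer: n0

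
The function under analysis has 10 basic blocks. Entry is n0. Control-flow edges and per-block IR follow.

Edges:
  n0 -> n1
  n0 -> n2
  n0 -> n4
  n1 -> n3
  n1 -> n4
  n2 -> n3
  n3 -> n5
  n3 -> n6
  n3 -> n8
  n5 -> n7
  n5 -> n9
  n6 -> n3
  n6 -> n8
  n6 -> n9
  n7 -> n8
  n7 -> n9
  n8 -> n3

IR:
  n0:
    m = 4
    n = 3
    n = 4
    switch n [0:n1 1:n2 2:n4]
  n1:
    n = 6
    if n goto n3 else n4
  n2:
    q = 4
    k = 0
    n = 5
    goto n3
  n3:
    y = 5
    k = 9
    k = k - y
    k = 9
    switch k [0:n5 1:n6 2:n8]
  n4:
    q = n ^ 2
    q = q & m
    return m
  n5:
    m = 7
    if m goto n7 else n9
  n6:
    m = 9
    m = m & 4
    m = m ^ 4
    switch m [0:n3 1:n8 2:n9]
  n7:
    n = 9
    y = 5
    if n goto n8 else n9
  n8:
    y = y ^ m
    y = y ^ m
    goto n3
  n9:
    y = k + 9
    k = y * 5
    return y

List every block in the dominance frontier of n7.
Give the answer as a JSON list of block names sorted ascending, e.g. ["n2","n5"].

Answer: ["n8", "n9"]

Working:
idom tree: n1←n0 n2←n0 n3←n0 n4←n0 n5←n3 n6←n3 n7←n5 n8←n3 n9←n3
Join-block Dom:
  n3: preds {n1,n2,n6,n8}: {n0,n1} ∩ {n0,n2} ∩ {n0,n3,n6} ∩ {n0,n3,n8} = {n0}; idom=n0
  n4: preds {n0,n1}: {n0} ∩ {n0,n1} = {n0}; idom=n0
  n8: preds {n3,n6,n7}: {n0,n3} ∩ {n0,n3,n6} ∩ {n0,n3,n5,n7} = {n0,n3}; idom=n3
  n9: preds {n5,n6,n7}: {n0,n3,n5} ∩ {n0,n3,n6} ∩ {n0,n3,n5,n7} = {n0,n3}; idom=n3

DF walk-up:
  join n3 pred n1: n1 stop@n0
  join n3 pred n2: n2 stop@n0
  join n3 pred n6: n6→n3 stop@n0
  join n3 pred n8: n8→n3 stop@n0
  join n4 pred n0: · stop@n0
  join n4 pred n1: n1 stop@n0
  join n8 pred n3: · stop@n3
  join n8 pred n6: n6 stop@n3
  join n8 pred n7: n7→n5 stop@n3
  join n9 pred n5: n5 stop@n3
  join n9 pred n6: n6 stop@n3
  join n9 pred n7: n7→n5 stop@n3
  n0 → ∅
  n1 → {n3,n4}
  n2 → {n3}
  n3 → {n3}
  n4 → ∅
  n5 → {n8,n9}
  n6 → {n3,n8,n9}
  n7 → {n8,n9}
  n8 → {n3}
  n9 → ∅

DF(n7) = ["n8", "n9"]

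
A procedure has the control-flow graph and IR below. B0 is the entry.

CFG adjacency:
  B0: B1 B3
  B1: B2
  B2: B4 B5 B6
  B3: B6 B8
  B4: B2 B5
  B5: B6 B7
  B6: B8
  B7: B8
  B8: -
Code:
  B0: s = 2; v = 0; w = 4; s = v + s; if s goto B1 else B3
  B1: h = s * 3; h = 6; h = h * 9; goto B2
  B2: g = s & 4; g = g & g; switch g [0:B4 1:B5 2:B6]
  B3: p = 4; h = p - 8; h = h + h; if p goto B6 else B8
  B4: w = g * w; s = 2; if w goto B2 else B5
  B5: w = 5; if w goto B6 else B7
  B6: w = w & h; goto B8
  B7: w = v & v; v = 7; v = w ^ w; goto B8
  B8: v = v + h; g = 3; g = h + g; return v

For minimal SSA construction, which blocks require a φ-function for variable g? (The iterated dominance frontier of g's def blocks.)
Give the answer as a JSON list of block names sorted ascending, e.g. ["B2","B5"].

idom tree: B1←B0 B2←B1 B3←B0 B4←B2 B5←B2 B6←B0 B7←B5 B8←B0
Dom∩ at merges:
  B2: preds {B1,B4}: {B0,B1} ∩ {B0,B1,B2,B4} = {B0,B1}; idom=B1
  B5: preds {B2,B4}: {B0,B1,B2} ∩ {B0,B1,B2,B4} = {B0,B1,B2}; idom=B2
  B6: preds {B2,B3,B5}: {B0,B1,B2} ∩ {B0,B3} ∩ {B0,B1,B2,B5} = {B0}; idom=B0
  B8: preds {B3,B6,B7}: {B0,B3} ∩ {B0,B6} ∩ {B0,B1,B2,B5,B7} = {B0}; idom=B0

DF derivation:
  B2←B1: walk · to B1
  B2←B4: walk B4→B2 to B1
  B5←B2: walk · to B2
  B5←B4: walk B4 to B2
  B6←B2: walk B2→B1 to B0
  B6←B3: walk B3 to B0
  B6←B5: walk B5→B2→B1 to B0
  B8←B3: walk B3 to B0
  B8←B6: walk B6 to B0
  B8←B7: walk B7→B5→B2→B1 to B0
  DF(B0)=∅
  DF(B1)={B6,B8}
  DF(B2)={B2,B6,B8}
  DF(B3)={B6,B8}
  DF(B4)={B2,B5}
  DF(B5)={B6,B8}
  DF(B6)={B8}
  DF(B7)={B8}
  DF(B8)=∅

φ for g: defs {B2,B8}
  DF⁺ = {B2,B6,B8}

Answer: ["B2", "B6", "B8"]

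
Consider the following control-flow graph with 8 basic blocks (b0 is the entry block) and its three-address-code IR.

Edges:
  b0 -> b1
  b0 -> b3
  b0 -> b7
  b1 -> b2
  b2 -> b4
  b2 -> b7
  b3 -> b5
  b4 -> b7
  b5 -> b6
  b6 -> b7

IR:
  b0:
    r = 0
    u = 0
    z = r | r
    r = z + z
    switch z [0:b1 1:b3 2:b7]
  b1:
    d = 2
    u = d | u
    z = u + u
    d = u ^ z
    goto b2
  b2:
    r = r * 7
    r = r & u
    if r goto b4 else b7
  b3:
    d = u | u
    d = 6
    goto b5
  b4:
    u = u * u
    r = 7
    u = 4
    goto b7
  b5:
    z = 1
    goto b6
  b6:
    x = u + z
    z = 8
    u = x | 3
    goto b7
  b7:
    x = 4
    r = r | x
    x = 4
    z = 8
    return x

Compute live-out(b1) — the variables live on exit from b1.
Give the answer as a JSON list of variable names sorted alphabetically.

Answer: ["r", "u"]

Working:
Per-block:
  b0: def={r,u,z} ue=∅
  b1: def={d,u,z} ue={u}
  b2: def={r} ue={r,u}
  b3: def={d} ue={u}
  b4: def={r,u} ue={u}
  b5: def={z} ue=∅
  b6: def={u,x,z} ue={u,z}
  b7: def={r,x,z} ue={r}

Liveness:
  b0: in=∅ out={r,u}
  b1: in={r,u} out={r,u}
  b2: in={r,u} out={r,u}
  b3: in={r,u} out={r,u}
  b4: in={u} out={r}
  b5: in={r,u} out={r,u,z}
  b6: in={r,u,z} out={r}
  b7: in={r} out=∅

live-out(b1) = ["r", "u"]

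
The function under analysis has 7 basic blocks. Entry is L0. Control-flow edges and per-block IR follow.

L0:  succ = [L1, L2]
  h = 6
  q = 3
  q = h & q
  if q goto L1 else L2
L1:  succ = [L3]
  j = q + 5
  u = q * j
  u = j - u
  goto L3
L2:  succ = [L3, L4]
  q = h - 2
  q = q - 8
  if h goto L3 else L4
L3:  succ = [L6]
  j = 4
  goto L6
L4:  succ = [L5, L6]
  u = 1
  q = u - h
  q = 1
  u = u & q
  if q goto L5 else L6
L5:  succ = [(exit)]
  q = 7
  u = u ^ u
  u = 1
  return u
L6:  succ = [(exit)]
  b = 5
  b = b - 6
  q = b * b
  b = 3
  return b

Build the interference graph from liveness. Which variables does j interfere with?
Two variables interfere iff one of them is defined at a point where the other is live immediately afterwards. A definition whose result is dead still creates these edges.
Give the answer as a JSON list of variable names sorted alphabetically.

Answer: ["q", "u"]

Derivation:
Block summaries:
  L0: {h,q} / ∅
  L1: {j,u} / {q}
  L2: {q} / {h}
  L3: {j} / ∅
  L4: {q,u} / {h}
  L5: {q,u} / {u}
  L6: {b,q} / ∅

Live sets:
  L0 li=∅ lo={h,q}
  L1 li={q} lo=∅
  L2 li={h} lo={h}
  L3 li=∅ lo=∅
  L4 li={h} lo={u}
  L5 li={u} lo=∅
  L6 li=∅ lo=∅

Interference:
  b↔∅
  h↔{q,u}
  j↔{q,u}
  q↔{h,j,u}
  u↔{h,j,q}

N(j) = ["q", "u"]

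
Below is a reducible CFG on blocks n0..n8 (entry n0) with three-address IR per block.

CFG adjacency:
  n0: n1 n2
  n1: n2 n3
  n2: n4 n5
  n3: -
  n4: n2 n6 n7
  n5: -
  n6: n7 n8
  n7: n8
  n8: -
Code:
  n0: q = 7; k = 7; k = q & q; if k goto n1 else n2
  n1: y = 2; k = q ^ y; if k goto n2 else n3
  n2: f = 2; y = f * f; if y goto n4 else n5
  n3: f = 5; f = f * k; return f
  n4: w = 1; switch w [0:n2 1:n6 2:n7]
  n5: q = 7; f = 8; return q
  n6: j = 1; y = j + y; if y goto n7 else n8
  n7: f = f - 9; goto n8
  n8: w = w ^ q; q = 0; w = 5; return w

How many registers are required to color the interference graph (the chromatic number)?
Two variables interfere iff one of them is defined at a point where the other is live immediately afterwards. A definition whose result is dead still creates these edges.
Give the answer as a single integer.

Answer: 5

Analysis:
Per-block:
  n0: {k,q} / ∅
  n1: {k,y} / {q}
  n2: {f,y} / ∅
  n3: {f} / {k}
  n4: {w} / ∅
  n5: {f,q} / ∅
  n6: {j,y} / {y}
  n7: {f} / {f}
  n8: {q,w} / {q,w}

Liveness:
  n0: in=∅ out={q}
  n1: in={q} out={k,q}
  n2: in={q} out={f,q,y}
  n3: in={k} out=∅
  n4: in={f,q,y} out={f,q,w,y}
  n5: in=∅ out=∅
  n6: in={f,q,w,y} out={f,q,w}
  n7: in={f,q,w} out={q,w}
  n8: in={q,w} out=∅

Interfere edges:
  f: {j,k,q,w,y}
  j: {f,q,w,y}
  k: {f,q}
  q: {f,j,k,w,y}
  w: {f,j,q,y}
  y: {f,j,q,w}

Chromatic number:
  lower bound: {f,j,q,w,y} mutually conflict ⇒ χ ≥ 5
  5-colouring: c0={f}  c1={q}  c2={j,k}  c3={w}  c4={y}
  χ = 5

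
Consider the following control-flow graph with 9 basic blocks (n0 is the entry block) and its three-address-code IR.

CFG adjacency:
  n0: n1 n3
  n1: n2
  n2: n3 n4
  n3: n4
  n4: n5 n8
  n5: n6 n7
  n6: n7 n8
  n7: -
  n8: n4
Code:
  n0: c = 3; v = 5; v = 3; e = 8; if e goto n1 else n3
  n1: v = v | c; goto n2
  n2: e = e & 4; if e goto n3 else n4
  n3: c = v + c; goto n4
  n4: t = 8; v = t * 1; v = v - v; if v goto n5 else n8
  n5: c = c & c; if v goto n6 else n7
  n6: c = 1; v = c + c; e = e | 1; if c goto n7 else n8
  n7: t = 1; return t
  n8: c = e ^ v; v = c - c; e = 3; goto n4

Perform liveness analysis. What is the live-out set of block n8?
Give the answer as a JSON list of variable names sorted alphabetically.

Per-block:
  n0: {c,e,v} / ∅
  n1: {v} / {c,v}
  n2: {e} / {e}
  n3: {c} / {c,v}
  n4: {t,v} / ∅
  n5: {c} / {c,v}
  n6: {c,e,v} / {e}
  n7: {t} / ∅
  n8: {c,e,v} / {e,v}

Liveness:
  live n0: ∅→{c,e,v}
  live n1: {c,e,v}→{c,e,v}
  live n2: {c,e,v}→{c,e,v}
  live n3: {c,e,v}→{c,e}
  live n4: {c,e}→{c,e,v}
  live n5: {c,e,v}→{e}
  live n6: {e}→{e,v}
  live n7: ∅→∅
  live n8: {e,v}→{c,e}

live-out(n8) = ["c", "e"]

Answer: ["c", "e"]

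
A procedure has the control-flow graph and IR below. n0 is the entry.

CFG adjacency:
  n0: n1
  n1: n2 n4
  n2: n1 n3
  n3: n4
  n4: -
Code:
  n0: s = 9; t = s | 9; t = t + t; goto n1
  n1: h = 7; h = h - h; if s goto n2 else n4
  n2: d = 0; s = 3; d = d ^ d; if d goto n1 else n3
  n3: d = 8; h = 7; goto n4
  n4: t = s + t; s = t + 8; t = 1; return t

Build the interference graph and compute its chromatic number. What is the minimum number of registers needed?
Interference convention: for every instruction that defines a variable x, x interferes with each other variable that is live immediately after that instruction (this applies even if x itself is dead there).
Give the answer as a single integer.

Block summaries:
  n0 def {s,t} use ∅
  n1 def {h} use {s}
  n2 def {d,s} use ∅
  n3 def {d,h} use ∅
  n4 def {s,t} use {s,t}

Live sets:
  n0 li=∅ lo={s,t}
  n1 li={s,t} lo={s,t}
  n2 li={t} lo={s,t}
  n3 li={s,t} lo={s,t}
  n4 li={s,t} lo=∅

Conflict graph:
  d↔{s,t}
  h↔{s,t}
  s↔{d,h,t}
  t↔{d,h,s}

Chromatic number:
  lower bound: {d,s,t} mutually conflict ⇒ χ ≥ 3
  assign d→c2 h→c2 s→c0 t→c1 — no edge inside a register ⇒ χ ≤ 3
  χ = 3

Answer: 3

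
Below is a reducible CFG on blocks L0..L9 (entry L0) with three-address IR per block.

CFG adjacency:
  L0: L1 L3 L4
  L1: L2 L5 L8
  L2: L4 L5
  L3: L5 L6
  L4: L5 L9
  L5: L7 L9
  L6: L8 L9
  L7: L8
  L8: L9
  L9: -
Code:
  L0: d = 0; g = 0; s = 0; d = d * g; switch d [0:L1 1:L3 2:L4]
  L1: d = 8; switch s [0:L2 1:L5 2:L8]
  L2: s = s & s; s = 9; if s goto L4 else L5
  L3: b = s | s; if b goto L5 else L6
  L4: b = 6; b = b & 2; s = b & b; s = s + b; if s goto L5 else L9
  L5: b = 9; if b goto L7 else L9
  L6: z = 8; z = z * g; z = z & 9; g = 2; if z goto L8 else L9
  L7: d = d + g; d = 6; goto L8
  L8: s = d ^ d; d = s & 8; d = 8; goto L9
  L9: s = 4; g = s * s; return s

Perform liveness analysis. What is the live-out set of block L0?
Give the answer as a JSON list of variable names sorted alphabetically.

def/use:
  L0: {d,g,s} / ∅
  L1: {d} / {s}
  L2: {s} / {s}
  L3: {b} / {s}
  L4: {b,s} / ∅
  L5: {b} / ∅
  L6: {g,z} / {g}
  L7: {d} / {d,g}
  L8: {d,s} / {d}
  L9: {g,s} / ∅

Live sets:
  L0 li=∅ lo={d,g,s}
  L1 li={g,s} lo={d,g,s}
  L2 li={d,g,s} lo={d,g}
  L3 li={d,g,s} lo={d,g}
  L4 li={d,g} lo={d,g}
  L5 li={d,g} lo={d,g}
  L6 li={d,g} lo={d}
  L7 li={d,g} lo={d}
  L8 li={d} lo=∅
  L9 li=∅ lo=∅

live-out(L0) = ["d", "g", "s"]

Answer: ["d", "g", "s"]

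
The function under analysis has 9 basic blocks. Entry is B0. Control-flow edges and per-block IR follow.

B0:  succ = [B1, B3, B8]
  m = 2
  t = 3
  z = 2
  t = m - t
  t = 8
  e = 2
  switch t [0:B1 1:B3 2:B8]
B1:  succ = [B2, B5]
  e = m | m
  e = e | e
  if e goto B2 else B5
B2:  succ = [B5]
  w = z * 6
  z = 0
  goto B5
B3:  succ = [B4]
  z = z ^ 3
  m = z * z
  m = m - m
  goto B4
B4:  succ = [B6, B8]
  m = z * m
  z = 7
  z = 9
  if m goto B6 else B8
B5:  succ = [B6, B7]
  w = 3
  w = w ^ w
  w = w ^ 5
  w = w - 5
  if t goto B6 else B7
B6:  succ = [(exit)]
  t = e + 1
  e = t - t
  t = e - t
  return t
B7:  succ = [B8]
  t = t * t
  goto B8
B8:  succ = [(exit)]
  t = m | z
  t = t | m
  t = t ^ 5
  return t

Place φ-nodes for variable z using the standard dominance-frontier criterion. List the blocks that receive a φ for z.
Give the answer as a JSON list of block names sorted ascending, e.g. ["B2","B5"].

Answer: ["B5", "B6", "B8"]

Derivation:
idom tree: B1←B0 B2←B1 B3←B0 B4←B3 B5←B1 B6←B0 B7←B5 B8←B0
Join-block Dom:
  B5: preds {B1,B2}: {B0,B1} ∩ {B0,B1,B2} = {B0,B1}; idom=B1
  B6: preds {B4,B5}: {B0,B3,B4} ∩ {B0,B1,B5} = {B0}; idom=B0
  B8: preds {B0,B4,B7}: {B0} ∩ {B0,B3,B4} ∩ {B0,B1,B5,B7} = {B0}; idom=B0

Frontier:
  B5←B1: walk · to B1
  B5←B2: walk B2 to B1
  B6←B4: walk B4→B3 to B0
  B6←B5: walk B5→B1 to B0
  B8←B0: walk · to B0
  B8←B4: walk B4→B3 to B0
  B8←B7: walk B7→B5→B1 to B0
  B0 → ∅
  B1 → {B6,B8}
  B2 → {B5}
  B3 → {B6,B8}
  B4 → {B6,B8}
  B5 → {B6,B8}
  B6 → ∅
  B7 → {B8}
  B8 → ∅

φ for z: defs {B0,B2,B3,B4}
  DF⁺ = {B5,B6,B8}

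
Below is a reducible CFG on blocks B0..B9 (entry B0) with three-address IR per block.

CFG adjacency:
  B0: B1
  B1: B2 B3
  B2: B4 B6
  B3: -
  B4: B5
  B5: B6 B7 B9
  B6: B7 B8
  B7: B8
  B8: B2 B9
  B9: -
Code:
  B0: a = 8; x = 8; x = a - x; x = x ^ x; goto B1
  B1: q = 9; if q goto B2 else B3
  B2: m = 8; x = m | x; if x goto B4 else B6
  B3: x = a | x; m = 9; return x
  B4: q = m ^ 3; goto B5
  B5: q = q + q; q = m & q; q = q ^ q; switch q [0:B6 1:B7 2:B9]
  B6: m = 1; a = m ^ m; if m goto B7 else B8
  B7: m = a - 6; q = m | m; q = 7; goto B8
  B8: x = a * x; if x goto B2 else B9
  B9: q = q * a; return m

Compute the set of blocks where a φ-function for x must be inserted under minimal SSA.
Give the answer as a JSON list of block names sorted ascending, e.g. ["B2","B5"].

Answer: ["B2", "B9"]

Analysis:
idom tree: B1←B0 B2←B1 B3←B1 B4←B2 B5←B4 B6←B2 B7←B2 B8←B2 B9←B2
Join-block Dom:
  B2: preds {B1,B8}: {B0,B1} ∩ {B0,B1,B2,B8} = {B0,B1}; idom=B1
  B6: preds {B2,B5}: {B0,B1,B2} ∩ {B0,B1,B2,B4,B5} = {B0,B1,B2}; idom=B2
  B7: preds {B5,B6}: {B0,B1,B2,B4,B5} ∩ {B0,B1,B2,B6} = {B0,B1,B2}; idom=B2
  B8: preds {B6,B7}: {B0,B1,B2,B6} ∩ {B0,B1,B2,B7} = {B0,B1,B2}; idom=B2
  B9: preds {B5,B8}: {B0,B1,B2,B4,B5} ∩ {B0,B1,B2,B8} = {B0,B1,B2}; idom=B2

DF walk-up:
  join B2 pred B1: · stop@B1
  join B2 pred B8: B8→B2 stop@B1
  join B6 pred B2: · stop@B2
  join B6 pred B5: B5→B4 stop@B2
  join B7 pred B5: B5→B4 stop@B2
  join B7 pred B6: B6 stop@B2
  join B8 pred B6: B6 stop@B2
  join B8 pred B7: B7 stop@B2
  join B9 pred B5: B5→B4 stop@B2
  join B9 pred B8: B8 stop@B2
  B0 → ∅
  B1 → ∅
  B2 → {B2}
  B3 → ∅
  B4 → {B6,B7,B9}
  B5 → {B6,B7,B9}
  B6 → {B7,B8}
  B7 → {B8}
  B8 → {B2,B9}
  B9 → ∅

φ for x: defs {B0,B2,B3,B8}
  DF⁺ = {B2,B9}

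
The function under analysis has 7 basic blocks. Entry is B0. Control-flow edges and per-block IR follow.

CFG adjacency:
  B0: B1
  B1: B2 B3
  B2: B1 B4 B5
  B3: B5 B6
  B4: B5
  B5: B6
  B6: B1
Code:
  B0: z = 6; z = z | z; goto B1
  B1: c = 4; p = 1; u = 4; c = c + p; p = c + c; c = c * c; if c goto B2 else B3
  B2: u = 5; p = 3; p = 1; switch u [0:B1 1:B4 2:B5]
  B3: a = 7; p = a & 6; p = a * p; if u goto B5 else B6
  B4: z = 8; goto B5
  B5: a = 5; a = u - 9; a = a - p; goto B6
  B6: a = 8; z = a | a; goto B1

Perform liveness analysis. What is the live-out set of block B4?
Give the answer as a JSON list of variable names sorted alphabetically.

Answer: ["p", "u"]

Working:
Per-block:
  B0 def {z} use ∅
  B1 def {c,p,u} use ∅
  B2 def {p,u} use ∅
  B3 def {a,p} use {u}
  B4 def {z} use ∅
  B5 def {a} use {p,u}
  B6 def {a,z} use ∅

Live sets:
  B0: in=∅ out=∅
  B1: in=∅ out={u}
  B2: in=∅ out={p,u}
  B3: in={u} out={p,u}
  B4: in={p,u} out={p,u}
  B5: in={p,u} out=∅
  B6: in=∅ out=∅

live-out(B4) = ["p", "u"]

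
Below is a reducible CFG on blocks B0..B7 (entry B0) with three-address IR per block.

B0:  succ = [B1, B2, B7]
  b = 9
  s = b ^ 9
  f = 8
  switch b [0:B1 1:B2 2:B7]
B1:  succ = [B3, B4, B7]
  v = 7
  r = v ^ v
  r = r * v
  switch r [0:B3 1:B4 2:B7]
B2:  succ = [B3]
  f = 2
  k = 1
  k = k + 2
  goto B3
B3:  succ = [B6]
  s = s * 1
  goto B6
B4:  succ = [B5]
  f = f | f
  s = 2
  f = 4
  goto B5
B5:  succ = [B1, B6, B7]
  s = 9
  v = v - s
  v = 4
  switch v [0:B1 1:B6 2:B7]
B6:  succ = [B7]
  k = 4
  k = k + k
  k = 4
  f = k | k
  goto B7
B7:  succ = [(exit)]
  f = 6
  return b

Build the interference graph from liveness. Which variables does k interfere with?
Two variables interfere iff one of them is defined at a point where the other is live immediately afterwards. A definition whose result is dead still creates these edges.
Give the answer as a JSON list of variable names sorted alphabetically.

Answer: ["b", "s"]

Analysis:
def/use:
  B0: {b,f,s} / ∅
  B1: {r,v} / ∅
  B2: {f,k} / ∅
  B3: {s} / {s}
  B4: {f,s} / {f}
  B5: {s,v} / {v}
  B6: {f,k} / ∅
  B7: {f} / {b}

Backward fixpoint:
  B0 li=∅ lo={b,f,s}
  B1 li={b,f,s} lo={b,f,s,v}
  B2 li={b,s} lo={b,s}
  B3 li={b,s} lo={b}
  B4 li={b,f,v} lo={b,f,v}
  B5 li={b,f,v} lo={b,f,s}
  B6 li={b} lo={b}
  B7 li={b} lo=∅

Interference:
  b↔{f,k,r,s,v}
  f↔{b,r,s,v}
  k↔{b,s}
  r↔{b,f,s,v}
  s↔{b,f,k,r,v}
  v↔{b,f,r,s}

N(k) = ["b", "s"]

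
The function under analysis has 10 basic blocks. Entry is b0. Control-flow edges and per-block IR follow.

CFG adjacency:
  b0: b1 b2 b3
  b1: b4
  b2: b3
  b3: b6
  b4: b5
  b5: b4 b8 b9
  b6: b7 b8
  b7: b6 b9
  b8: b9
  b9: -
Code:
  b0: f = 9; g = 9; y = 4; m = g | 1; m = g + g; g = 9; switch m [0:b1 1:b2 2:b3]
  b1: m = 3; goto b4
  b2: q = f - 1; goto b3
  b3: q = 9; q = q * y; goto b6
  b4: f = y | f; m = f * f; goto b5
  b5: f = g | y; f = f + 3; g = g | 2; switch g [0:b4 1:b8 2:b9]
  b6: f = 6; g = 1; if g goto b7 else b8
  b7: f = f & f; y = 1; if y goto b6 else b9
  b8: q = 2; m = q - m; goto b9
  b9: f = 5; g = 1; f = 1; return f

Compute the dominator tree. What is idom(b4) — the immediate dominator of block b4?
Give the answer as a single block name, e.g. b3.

idom tree: b1←b0 b2←b0 b3←b0 b4←b1 b5←b4 b6←b3 b7←b6 b8←b0 b9←b0
Join-block Dom:
  b3: preds {b0,b2}: {b0} ∩ {b0,b2} = {b0}; idom=b0
  b4: preds {b1,b5}: {b0,b1} ∩ {b0,b1,b4,b5} = {b0,b1}; idom=b1
  b6: preds {b3,b7}: {b0,b3} ∩ {b0,b3,b6,b7} = {b0,b3}; idom=b3
  b8: preds {b5,b6}: {b0,b1,b4,b5} ∩ {b0,b3,b6} = {b0}; idom=b0
  b9: preds {b5,b7,b8}: {b0,b1,b4,b5} ∩ {b0,b3,b6,b7} ∩ {b0,b8} = {b0}; idom=b0

idom(b4) = b1

Answer: b1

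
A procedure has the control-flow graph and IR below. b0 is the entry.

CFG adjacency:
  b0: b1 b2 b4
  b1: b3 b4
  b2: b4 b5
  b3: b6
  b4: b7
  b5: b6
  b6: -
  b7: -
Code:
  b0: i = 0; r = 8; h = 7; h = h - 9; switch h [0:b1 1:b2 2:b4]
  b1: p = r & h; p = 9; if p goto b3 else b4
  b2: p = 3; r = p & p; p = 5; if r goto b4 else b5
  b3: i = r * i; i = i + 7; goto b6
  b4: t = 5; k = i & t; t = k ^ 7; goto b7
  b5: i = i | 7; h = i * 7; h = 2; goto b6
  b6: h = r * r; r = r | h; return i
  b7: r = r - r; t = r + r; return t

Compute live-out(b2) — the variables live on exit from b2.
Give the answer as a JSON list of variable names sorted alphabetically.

Block summaries:
  b0 def {h,i,r} use ∅
  b1 def {p} use {h,r}
  b2 def {p,r} use ∅
  b3 def {i} use {i,r}
  b4 def {k,t} use {i}
  b5 def {h,i} use {i}
  b6 def {h,r} use {i,r}
  b7 def {r,t} use {r}

Live sets:
  b0 li=∅ lo={h,i,r}
  b1 li={h,i,r} lo={i,r}
  b2 li={i} lo={i,r}
  b3 li={i,r} lo={i,r}
  b4 li={i,r} lo={r}
  b5 li={i,r} lo={i,r}
  b6 li={i,r} lo=∅
  b7 li={r} lo=∅

live-out(b2) = ["i", "r"]

Answer: ["i", "r"]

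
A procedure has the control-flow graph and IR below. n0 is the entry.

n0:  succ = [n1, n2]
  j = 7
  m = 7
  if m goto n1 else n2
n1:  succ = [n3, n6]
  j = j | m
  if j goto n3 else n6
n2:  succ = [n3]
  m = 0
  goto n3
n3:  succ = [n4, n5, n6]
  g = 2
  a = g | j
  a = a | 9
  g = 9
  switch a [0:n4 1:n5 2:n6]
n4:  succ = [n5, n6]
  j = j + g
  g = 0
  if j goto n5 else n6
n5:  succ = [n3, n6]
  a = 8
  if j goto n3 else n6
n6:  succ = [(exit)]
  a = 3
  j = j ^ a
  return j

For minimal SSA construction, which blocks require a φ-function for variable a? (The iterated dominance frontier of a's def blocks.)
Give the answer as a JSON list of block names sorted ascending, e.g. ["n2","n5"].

Answer: ["n3", "n6"]

Analysis:
idom tree: n1←n0 n2←n0 n3←n0 n4←n3 n5←n3 n6←n0
Dom at joins:
  n3: preds {n1,n2,n5}: {n0,n1} ∩ {n0,n2} ∩ {n0,n3,n5} = {n0}; idom=n0
  n5: preds {n3,n4}: {n0,n3} ∩ {n0,n3,n4} = {n0,n3}; idom=n3
  n6: preds {n1,n3,n4,n5}: {n0,n1} ∩ {n0,n3} ∩ {n0,n3,n4} ∩ {n0,n3,n5} = {n0}; idom=n0

Frontier:
  join n3 pred n1: n1 stop@n0
  join n3 pred n2: n2 stop@n0
  join n3 pred n5: n5→n3 stop@n0
  join n5 pred n3: · stop@n3
  join n5 pred n4: n4 stop@n3
  join n6 pred n1: n1 stop@n0
  join n6 pred n3: n3 stop@n0
  join n6 pred n4: n4→n3 stop@n0
  join n6 pred n5: n5→n3 stop@n0
  n0 → ∅
  n1 → {n3,n6}
  n2 → {n3}
  n3 → {n3,n6}
  n4 → {n5,n6}
  n5 → {n3,n6}
  n6 → ∅

φ for a: defs {n3,n5,n6}
  DF⁺ = {n3,n6}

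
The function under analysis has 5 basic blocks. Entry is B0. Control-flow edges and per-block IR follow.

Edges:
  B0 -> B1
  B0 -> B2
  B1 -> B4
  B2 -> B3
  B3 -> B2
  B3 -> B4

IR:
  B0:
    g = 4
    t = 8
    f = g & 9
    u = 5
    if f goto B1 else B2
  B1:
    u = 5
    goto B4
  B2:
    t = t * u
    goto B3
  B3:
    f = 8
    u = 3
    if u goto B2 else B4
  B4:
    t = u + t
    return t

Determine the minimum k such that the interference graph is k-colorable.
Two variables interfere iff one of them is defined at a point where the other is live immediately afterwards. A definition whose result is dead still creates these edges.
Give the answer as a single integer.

Answer: 3

Working:
def/use:
  B0: def={f,g,t,u} ue=∅
  B1: def={u} ue=∅
  B2: def={t} ue={t,u}
  B3: def={f,u} ue=∅
  B4: def={t} ue={t,u}

Live sets:
  live B0: ∅→{t,u}
  live B1: {t}→{t,u}
  live B2: {t,u}→{t}
  live B3: {t}→{t,u}
  live B4: {t,u}→∅

Conflict graph:
  f — {t,u}
  g — {t}
  t — {f,g,u}
  u — {f,t}

Chromatic number:
  lower bound: {f,t,u} mutually conflict ⇒ χ ≥ 3
  assign f→R1 g→R1 t→R0 u→R2 — no edge inside a register ⇒ χ ≤ 3
  χ = 3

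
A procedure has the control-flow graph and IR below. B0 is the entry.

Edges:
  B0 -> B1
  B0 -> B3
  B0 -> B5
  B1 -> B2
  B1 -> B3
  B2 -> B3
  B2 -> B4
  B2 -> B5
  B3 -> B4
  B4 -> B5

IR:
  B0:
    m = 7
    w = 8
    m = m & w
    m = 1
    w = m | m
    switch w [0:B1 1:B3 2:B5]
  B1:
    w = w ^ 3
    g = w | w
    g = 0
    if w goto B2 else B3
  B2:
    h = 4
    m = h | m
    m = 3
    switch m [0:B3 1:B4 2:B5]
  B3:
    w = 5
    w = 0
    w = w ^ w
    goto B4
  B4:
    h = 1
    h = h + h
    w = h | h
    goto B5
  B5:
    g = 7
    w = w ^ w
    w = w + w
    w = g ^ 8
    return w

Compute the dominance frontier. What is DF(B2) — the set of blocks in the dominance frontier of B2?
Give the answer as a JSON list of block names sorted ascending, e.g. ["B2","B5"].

idom tree: B1←B0 B2←B1 B3←B0 B4←B0 B5←B0
Dom∩ at merges:
  B3: preds {B0,B1,B2}: {B0} ∩ {B0,B1} ∩ {B0,B1,B2} = {B0}; idom=B0
  B4: preds {B2,B3}: {B0,B1,B2} ∩ {B0,B3} = {B0}; idom=B0
  B5: preds {B0,B2,B4}: {B0} ∩ {B0,B1,B2} ∩ {B0,B4} = {B0}; idom=B0

DF walk-up:
  B3←B0: walk · to B0
  B3←B1: walk B1 to B0
  B3←B2: walk B2→B1 to B0
  B4←B2: walk B2→B1 to B0
  B4←B3: walk B3 to B0
  B5←B0: walk · to B0
  B5←B2: walk B2→B1 to B0
  B5←B4: walk B4 to B0
  B0: DF=∅
  B1: DF={B3,B4,B5}
  B2: DF={B3,B4,B5}
  B3: DF={B4}
  B4: DF={B5}
  B5: DF=∅

DF(B2) = ["B3", "B4", "B5"]

Answer: ["B3", "B4", "B5"]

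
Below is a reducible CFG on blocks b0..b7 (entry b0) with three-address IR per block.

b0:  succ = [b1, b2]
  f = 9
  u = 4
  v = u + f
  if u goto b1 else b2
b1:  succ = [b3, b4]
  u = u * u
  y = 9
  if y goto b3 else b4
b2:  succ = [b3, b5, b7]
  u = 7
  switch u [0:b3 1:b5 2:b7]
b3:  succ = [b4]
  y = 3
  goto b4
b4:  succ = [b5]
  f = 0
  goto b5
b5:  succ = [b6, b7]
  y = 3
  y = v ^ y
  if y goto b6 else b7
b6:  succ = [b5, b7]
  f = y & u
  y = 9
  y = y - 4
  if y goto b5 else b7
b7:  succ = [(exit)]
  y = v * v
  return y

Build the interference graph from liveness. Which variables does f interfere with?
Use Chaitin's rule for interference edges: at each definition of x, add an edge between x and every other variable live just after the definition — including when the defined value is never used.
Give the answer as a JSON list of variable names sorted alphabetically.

Answer: ["u", "v"]

Derivation:
def/use:
  b0 def {f,u,v} use ∅
  b1 def {u,y} use {u}
  b2 def {u} use ∅
  b3 def {y} use ∅
  b4 def {f} use ∅
  b5 def {y} use {v}
  b6 def {f,y} use {u,y}
  b7 def {y} use {v}

Backward fixpoint:
  b0 li=∅ lo={u,v}
  b1 li={u,v} lo={u,v}
  b2 li={v} lo={u,v}
  b3 li={u,v} lo={u,v}
  b4 li={u,v} lo={u,v}
  b5 li={u,v} lo={u,v,y}
  b6 li={u,v,y} lo={u,v}
  b7 li={v} lo=∅

Interference:
  f↔{u,v}
  u↔{f,v,y}
  v↔{f,u,y}
  y↔{u,v}

N(f) = ["u", "v"]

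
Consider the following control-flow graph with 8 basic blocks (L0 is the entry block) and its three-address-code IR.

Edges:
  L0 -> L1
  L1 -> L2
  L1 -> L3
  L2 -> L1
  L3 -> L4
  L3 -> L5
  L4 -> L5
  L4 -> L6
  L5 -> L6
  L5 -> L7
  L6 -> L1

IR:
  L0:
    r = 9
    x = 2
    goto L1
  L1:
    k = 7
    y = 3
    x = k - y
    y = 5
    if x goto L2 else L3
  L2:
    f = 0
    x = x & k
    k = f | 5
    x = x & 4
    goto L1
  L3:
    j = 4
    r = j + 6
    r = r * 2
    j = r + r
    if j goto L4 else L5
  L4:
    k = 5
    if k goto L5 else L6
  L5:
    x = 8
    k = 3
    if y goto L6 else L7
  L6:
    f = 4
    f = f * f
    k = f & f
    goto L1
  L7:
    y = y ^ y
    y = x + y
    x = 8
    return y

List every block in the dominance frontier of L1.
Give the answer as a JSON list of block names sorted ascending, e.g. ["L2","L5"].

idom tree: L1←L0 L2←L1 L3←L1 L4←L3 L5←L3 L6←L3 L7←L5
Dom∩ at merges:
  L1: preds {L0,L2,L6}: {L0} ∩ {L0,L1,L2} ∩ {L0,L1,L3,L6} = {L0}; idom=L0
  L5: preds {L3,L4}: {L0,L1,L3} ∩ {L0,L1,L3,L4} = {L0,L1,L3}; idom=L3
  L6: preds {L4,L5}: {L0,L1,L3,L4} ∩ {L0,L1,L3,L5} = {L0,L1,L3}; idom=L3

DF walk-up:
  L1←L0: walk · to L0
  L1←L2: walk L2→L1 to L0
  L1←L6: walk L6→L3→L1 to L0
  L5←L3: walk · to L3
  L5←L4: walk L4 to L3
  L6←L4: walk L4 to L3
  L6←L5: walk L5 to L3
  L0 → ∅
  L1 → {L1}
  L2 → {L1}
  L3 → {L1}
  L4 → {L5,L6}
  L5 → {L6}
  L6 → {L1}
  L7 → ∅

DF(L1) = ["L1"]

Answer: ["L1"]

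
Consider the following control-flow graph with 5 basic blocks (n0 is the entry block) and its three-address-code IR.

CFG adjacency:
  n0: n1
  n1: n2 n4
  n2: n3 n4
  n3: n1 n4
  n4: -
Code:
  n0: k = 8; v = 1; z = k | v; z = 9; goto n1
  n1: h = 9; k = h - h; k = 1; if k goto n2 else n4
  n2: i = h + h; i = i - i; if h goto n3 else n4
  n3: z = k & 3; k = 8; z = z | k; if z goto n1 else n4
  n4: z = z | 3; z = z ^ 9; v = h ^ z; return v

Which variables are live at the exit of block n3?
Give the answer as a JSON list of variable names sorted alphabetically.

def/use:
  n0: def={k,v,z} ue=∅
  n1: def={h,k} ue=∅
  n2: def={i} ue={h}
  n3: def={k,z} ue={k}
  n4: def={v,z} ue={h,z}

Liveness:
  n0 li=∅ lo={z}
  n1 li={z} lo={h,k,z}
  n2 li={h,k,z} lo={h,k,z}
  n3 li={h,k} lo={h,z}
  n4 li={h,z} lo=∅

live-out(n3) = ["h", "z"]

Answer: ["h", "z"]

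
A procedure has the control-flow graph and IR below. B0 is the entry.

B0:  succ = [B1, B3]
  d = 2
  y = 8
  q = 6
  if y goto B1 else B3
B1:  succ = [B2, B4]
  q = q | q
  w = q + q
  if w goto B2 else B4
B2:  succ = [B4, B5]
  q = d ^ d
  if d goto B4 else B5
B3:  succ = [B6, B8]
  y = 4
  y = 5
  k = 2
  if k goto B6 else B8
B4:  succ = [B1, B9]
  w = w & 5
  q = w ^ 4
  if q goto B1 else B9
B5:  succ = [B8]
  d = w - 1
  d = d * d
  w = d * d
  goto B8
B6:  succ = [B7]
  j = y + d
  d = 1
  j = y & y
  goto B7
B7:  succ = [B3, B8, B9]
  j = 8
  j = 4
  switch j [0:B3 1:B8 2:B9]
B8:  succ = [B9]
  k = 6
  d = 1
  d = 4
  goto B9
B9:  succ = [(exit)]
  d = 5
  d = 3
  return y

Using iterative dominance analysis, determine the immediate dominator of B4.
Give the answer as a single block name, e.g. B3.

idom tree: B1←B0 B2←B1 B3←B0 B4←B1 B5←B2 B6←B3 B7←B6 B8←B0 B9←B0
Join-block Dom:
  B1: preds {B0,B4}: {B0} ∩ {B0,B1,B4} = {B0}; idom=B0
  B3: preds {B0,B7}: {B0} ∩ {B0,B3,B6,B7} = {B0}; idom=B0
  B4: preds {B1,B2}: {B0,B1} ∩ {B0,B1,B2} = {B0,B1}; idom=B1
  B8: preds {B3,B5,B7}: {B0,B3} ∩ {B0,B1,B2,B5} ∩ {B0,B3,B6,B7} = {B0}; idom=B0
  B9: preds {B4,B7,B8}: {B0,B1,B4} ∩ {B0,B3,B6,B7} ∩ {B0,B8} = {B0}; idom=B0

idom(B4) = B1

Answer: B1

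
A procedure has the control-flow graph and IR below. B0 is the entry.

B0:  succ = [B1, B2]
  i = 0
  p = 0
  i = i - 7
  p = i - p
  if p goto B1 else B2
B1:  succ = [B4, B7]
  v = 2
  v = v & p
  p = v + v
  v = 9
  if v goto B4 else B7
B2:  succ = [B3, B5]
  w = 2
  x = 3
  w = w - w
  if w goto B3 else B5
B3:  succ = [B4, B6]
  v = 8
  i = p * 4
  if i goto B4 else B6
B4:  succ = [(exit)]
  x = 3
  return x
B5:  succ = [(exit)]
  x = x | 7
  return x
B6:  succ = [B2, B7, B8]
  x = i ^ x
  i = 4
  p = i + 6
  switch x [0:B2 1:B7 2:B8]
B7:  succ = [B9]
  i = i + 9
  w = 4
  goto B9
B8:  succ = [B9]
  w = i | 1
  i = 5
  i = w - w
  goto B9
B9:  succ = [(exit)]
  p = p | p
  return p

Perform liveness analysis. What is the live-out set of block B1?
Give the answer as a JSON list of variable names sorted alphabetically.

Block summaries:
  B0: {i,p} / ∅
  B1: {p,v} / {p}
  B2: {w,x} / ∅
  B3: {i,v} / {p}
  B4: {x} / ∅
  B5: {x} / {x}
  B6: {i,p,x} / {i,x}
  B7: {i,w} / {i}
  B8: {i,w} / {i}
  B9: {p} / {p}

Backward fixpoint:
  live B0: ∅→{i,p}
  live B1: {i,p}→{i,p}
  live B2: {p}→{p,x}
  live B3: {p,x}→{i,x}
  live B4: ∅→∅
  live B5: {x}→∅
  live B6: {i,x}→{i,p}
  live B7: {i,p}→{p}
  live B8: {i,p}→{p}
  live B9: {p}→∅

live-out(B1) = ["i", "p"]

Answer: ["i", "p"]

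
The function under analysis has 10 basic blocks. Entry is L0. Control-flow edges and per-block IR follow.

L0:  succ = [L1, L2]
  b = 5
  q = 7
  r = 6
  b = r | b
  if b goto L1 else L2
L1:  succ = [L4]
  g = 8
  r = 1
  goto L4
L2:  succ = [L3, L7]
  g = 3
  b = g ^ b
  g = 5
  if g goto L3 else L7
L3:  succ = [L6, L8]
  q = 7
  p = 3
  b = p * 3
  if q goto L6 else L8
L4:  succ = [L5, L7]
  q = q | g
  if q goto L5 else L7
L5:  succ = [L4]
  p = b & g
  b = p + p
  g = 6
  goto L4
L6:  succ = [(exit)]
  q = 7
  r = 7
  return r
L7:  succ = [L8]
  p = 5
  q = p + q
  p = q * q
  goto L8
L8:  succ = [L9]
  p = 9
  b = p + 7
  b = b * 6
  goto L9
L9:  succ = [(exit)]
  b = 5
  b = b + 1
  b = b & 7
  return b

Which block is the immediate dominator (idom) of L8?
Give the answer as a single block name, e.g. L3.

Answer: L0

Derivation:
idom tree: L1←L0 L2←L0 L3←L2 L4←L1 L5←L4 L6←L3 L7←L0 L8←L0 L9←L8
Join-block Dom:
  L4: preds {L1,L5}: {L0,L1} ∩ {L0,L1,L4,L5} = {L0,L1}; idom=L1
  L7: preds {L2,L4}: {L0,L2} ∩ {L0,L1,L4} = {L0}; idom=L0
  L8: preds {L3,L7}: {L0,L2,L3} ∩ {L0,L7} = {L0}; idom=L0

idom(L8) = L0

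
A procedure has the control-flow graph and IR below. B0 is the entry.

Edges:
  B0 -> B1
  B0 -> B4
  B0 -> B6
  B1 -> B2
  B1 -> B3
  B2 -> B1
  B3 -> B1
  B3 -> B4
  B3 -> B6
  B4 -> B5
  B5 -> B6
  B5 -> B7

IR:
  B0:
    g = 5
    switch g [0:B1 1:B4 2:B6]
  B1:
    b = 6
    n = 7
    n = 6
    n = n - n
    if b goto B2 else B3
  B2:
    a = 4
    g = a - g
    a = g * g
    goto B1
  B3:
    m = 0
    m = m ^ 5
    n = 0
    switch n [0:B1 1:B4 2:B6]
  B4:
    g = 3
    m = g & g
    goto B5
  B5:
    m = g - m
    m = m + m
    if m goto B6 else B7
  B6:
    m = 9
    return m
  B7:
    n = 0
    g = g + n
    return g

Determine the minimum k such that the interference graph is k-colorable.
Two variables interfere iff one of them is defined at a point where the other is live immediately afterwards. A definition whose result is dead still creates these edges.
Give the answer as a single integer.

Answer: 3

Analysis:
Block summaries:
  B0: def={g} ue=∅
  B1: def={b,n} ue=∅
  B2: def={a,g} ue={g}
  B3: def={m,n} ue=∅
  B4: def={g,m} ue=∅
  B5: def={m} ue={g,m}
  B6: def={m} ue=∅
  B7: def={g,n} ue={g}

Liveness:
  B0: in=∅ out={g}
  B1: in={g} out={g}
  B2: in={g} out={g}
  B3: in={g} out={g}
  B4: in=∅ out={g,m}
  B5: in={g,m} out={g}
  B6: in=∅ out=∅
  B7: in={g} out=∅

Interference:
  a: {g}
  b: {g,n}
  g: {a,b,m,n}
  m: {g}
  n: {b,g}

Registers:
  lower bound: {b,g,n} mutually conflict ⇒ χ ≥ 3
  assign a→R1 b→R1 g→R0 m→R1 n→R2 — no edge inside a register ⇒ χ ≤ 3
  χ = 3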